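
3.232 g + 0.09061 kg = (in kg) 0.09384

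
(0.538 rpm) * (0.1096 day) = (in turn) 84.91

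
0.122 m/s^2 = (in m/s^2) 0.122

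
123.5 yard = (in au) 7.549e-10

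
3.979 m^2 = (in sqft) 42.83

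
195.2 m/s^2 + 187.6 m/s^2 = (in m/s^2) 382.8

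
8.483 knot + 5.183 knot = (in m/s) 7.03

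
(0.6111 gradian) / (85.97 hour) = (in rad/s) 3.102e-08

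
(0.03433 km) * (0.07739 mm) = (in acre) 6.565e-07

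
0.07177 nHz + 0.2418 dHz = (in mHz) 24.18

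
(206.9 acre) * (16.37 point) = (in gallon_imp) 1.064e+06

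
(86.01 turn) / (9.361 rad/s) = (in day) 0.0006682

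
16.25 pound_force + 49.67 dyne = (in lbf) 16.25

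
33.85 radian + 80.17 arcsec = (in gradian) 2155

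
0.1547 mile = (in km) 0.249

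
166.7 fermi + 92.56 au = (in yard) 1.514e+13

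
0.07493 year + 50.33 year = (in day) 1.84e+04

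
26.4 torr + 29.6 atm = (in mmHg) 2.252e+04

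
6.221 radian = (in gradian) 396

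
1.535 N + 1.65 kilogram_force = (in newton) 17.72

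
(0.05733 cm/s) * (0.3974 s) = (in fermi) 2.278e+11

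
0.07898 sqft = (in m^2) 0.007337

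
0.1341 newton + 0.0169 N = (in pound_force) 0.03395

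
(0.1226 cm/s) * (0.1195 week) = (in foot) 290.7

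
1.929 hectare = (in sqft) 2.076e+05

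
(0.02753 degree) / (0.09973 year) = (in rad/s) 1.528e-10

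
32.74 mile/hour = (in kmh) 52.69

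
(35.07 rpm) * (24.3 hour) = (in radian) 3.213e+05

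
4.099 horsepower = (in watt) 3057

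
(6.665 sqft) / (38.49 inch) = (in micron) 6.334e+05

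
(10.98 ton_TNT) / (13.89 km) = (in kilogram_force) 3.373e+05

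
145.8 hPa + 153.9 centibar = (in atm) 1.663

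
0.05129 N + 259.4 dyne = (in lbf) 0.01211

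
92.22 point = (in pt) 92.22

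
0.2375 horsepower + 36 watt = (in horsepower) 0.2858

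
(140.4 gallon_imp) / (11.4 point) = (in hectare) 0.01587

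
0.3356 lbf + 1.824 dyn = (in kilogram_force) 0.1522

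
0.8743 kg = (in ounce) 30.84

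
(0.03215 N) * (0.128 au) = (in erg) 6.156e+15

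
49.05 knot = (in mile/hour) 56.45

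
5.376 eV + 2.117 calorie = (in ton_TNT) 2.117e-09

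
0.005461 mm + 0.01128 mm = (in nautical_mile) 9.039e-09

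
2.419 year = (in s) 7.629e+07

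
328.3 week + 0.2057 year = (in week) 339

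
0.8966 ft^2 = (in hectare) 8.33e-06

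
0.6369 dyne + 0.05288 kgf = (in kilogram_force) 0.05288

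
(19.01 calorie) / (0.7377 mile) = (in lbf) 0.01506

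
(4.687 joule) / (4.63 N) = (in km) 0.001012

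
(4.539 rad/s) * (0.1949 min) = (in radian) 53.08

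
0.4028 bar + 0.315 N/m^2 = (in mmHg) 302.1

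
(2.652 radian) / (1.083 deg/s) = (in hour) 0.03897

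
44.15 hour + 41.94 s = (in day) 1.84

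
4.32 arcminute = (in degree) 0.072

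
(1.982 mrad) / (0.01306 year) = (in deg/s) 2.757e-07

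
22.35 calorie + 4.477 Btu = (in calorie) 1151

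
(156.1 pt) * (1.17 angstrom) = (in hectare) 6.443e-16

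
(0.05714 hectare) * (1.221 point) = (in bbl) 1.548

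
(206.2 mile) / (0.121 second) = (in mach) 8054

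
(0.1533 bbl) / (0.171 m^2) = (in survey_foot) 0.4676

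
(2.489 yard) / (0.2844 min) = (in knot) 0.2593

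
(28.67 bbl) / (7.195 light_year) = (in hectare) 6.696e-21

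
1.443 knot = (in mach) 0.00218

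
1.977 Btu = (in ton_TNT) 4.985e-07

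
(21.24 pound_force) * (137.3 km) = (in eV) 8.097e+25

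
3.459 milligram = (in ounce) 0.000122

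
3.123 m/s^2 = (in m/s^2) 3.123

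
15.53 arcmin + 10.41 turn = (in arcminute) 2.249e+05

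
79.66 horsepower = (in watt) 5.94e+04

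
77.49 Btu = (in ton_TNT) 1.954e-05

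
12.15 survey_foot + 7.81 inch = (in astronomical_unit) 2.608e-11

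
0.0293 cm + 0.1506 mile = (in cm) 2.424e+04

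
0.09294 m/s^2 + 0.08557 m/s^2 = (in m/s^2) 0.1785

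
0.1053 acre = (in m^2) 426.1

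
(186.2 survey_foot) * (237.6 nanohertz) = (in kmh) 4.854e-05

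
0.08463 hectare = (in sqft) 9109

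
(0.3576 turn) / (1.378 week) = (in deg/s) 0.0001545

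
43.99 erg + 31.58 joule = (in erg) 3.158e+08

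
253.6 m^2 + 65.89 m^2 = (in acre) 0.07895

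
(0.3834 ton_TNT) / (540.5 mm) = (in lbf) 6.672e+08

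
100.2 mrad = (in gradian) 6.379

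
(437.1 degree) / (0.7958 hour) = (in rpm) 0.02543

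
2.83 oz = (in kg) 0.08023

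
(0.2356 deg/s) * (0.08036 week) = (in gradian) 1.272e+04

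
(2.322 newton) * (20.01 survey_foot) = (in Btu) 0.01342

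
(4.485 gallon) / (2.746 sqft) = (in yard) 0.07278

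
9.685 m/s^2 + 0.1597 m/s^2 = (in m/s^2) 9.845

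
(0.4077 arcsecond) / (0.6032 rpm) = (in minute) 5.215e-07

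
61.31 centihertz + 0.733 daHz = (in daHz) 0.7943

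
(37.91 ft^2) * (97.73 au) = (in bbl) 3.239e+14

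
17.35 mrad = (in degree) 0.9941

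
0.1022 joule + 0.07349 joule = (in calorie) 0.04199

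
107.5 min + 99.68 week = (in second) 6.029e+07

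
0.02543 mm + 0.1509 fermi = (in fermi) 2.543e+10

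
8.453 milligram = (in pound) 1.864e-05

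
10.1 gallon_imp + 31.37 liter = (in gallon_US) 20.42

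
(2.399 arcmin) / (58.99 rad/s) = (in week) 1.956e-11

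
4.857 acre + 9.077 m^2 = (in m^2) 1.966e+04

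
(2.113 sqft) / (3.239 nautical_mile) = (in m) 3.272e-05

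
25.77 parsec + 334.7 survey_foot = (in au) 5.315e+06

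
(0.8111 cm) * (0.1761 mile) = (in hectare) 0.0002299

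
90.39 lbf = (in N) 402.1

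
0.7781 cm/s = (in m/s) 0.007781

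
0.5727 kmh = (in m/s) 0.1591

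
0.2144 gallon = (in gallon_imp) 0.1785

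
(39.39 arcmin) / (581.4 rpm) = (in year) 5.968e-12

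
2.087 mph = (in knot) 1.814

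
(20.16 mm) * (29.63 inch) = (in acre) 3.749e-06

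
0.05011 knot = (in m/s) 0.02578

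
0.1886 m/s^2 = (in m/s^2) 0.1886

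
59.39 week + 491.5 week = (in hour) 9.255e+04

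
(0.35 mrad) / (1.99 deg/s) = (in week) 1.666e-08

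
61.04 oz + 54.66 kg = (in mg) 5.639e+07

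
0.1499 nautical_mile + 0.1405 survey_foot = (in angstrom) 2.777e+12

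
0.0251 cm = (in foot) 0.0008235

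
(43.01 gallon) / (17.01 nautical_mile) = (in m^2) 5.168e-06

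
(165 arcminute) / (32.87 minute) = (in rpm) 0.0002324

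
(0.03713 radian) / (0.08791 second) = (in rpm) 4.033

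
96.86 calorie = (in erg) 4.053e+09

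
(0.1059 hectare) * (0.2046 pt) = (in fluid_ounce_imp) 2690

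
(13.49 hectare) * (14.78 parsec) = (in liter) 6.152e+25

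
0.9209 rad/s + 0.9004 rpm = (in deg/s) 58.17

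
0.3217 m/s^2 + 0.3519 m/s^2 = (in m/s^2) 0.6736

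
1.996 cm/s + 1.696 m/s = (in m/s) 1.716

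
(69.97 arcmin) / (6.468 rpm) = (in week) 4.969e-08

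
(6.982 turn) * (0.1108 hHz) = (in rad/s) 486.1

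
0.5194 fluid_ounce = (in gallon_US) 0.004058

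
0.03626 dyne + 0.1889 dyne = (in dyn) 0.2252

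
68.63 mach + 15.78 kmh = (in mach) 68.64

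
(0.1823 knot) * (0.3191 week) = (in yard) 1.979e+04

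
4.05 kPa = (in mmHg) 30.38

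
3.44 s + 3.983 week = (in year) 0.07639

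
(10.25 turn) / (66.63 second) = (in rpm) 9.23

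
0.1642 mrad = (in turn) 2.613e-05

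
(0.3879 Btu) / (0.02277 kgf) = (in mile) 1.139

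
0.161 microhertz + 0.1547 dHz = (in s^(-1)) 0.01547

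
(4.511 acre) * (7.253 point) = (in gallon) 1.234e+04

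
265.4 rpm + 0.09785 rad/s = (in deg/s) 1598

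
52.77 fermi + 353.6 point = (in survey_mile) 7.751e-05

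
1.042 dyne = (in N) 1.042e-05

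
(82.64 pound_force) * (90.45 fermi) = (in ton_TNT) 7.947e-21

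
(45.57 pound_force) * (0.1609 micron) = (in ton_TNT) 7.795e-15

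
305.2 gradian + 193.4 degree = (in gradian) 520.1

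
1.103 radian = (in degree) 63.2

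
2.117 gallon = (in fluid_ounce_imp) 282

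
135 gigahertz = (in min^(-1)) 8.1e+12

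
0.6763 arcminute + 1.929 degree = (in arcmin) 116.4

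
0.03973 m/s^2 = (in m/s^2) 0.03973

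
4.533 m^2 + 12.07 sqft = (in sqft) 60.86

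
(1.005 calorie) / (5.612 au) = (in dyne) 5.009e-07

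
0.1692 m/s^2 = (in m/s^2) 0.1692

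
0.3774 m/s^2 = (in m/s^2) 0.3774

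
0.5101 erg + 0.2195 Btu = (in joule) 231.6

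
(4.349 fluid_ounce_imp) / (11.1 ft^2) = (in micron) 119.8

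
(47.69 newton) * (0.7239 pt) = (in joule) 0.01218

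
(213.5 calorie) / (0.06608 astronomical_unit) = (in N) 9.036e-08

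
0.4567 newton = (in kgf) 0.04657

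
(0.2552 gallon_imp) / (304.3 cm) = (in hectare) 3.813e-08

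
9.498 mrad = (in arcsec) 1959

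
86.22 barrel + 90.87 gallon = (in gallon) 3712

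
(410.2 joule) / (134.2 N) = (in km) 0.003057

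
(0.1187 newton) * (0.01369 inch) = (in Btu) 3.912e-08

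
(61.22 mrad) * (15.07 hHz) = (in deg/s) 5286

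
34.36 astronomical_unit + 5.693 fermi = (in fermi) 5.14e+27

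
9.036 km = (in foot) 2.965e+04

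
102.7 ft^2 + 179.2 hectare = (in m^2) 1.792e+06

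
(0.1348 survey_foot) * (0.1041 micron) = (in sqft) 4.604e-08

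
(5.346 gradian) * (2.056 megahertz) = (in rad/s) 1.727e+05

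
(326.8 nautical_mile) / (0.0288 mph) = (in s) 4.701e+07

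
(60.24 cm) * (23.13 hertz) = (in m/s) 13.93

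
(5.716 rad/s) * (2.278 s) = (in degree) 746.1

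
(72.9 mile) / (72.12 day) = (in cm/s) 1.883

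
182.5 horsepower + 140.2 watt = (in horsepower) 182.7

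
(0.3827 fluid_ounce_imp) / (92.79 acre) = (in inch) 1.14e-09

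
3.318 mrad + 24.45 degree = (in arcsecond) 8.87e+04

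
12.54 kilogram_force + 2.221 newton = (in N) 125.2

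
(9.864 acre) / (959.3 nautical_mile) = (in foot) 0.07372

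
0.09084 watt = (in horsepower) 0.0001218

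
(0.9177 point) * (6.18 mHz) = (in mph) 4.476e-06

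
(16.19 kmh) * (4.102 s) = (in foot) 60.52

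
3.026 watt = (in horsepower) 0.004058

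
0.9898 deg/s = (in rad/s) 0.01728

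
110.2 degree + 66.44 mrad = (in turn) 0.3167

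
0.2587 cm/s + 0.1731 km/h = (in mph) 0.1133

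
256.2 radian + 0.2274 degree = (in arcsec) 5.285e+07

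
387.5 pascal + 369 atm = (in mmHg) 2.804e+05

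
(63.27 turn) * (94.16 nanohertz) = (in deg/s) 0.002145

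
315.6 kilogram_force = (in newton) 3095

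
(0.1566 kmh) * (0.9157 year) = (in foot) 4.121e+06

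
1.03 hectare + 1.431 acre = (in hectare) 1.609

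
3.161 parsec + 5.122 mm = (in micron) 9.754e+22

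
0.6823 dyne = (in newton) 6.823e-06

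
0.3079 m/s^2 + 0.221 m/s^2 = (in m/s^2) 0.5289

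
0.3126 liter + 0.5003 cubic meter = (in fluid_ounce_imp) 1.762e+04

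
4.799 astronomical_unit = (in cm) 7.179e+13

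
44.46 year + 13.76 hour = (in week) 2318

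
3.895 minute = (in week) 0.0003864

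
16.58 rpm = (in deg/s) 99.48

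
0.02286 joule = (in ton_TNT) 5.464e-12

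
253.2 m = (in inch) 9969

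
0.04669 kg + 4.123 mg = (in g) 46.69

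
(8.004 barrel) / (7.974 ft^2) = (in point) 4869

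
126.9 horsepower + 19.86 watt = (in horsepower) 126.9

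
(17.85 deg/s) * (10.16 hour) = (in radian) 1.139e+04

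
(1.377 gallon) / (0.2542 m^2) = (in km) 2.051e-05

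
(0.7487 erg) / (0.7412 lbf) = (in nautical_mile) 1.226e-11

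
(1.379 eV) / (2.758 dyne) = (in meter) 8.011e-15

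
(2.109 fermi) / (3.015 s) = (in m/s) 6.995e-16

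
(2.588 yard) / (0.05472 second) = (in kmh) 155.7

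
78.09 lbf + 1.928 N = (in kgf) 35.62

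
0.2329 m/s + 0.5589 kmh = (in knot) 0.7545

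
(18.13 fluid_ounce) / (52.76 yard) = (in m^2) 1.111e-05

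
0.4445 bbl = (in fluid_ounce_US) 2390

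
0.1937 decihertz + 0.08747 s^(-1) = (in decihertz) 1.068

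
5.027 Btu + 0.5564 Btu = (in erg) 5.891e+10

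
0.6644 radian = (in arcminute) 2284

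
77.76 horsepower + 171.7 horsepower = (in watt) 1.86e+05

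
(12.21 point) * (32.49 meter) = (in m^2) 0.1399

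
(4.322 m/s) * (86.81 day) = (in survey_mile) 2.014e+04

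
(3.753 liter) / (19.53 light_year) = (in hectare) 2.031e-24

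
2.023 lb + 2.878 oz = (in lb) 2.203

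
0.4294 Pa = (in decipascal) 4.294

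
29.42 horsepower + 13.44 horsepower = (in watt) 3.196e+04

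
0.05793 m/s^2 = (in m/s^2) 0.05793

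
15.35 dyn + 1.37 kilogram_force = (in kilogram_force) 1.37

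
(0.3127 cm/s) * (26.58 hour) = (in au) 2e-09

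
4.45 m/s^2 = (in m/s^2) 4.45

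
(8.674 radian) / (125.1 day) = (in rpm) 7.663e-06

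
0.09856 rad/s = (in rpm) 0.9412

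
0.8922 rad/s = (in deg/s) 51.12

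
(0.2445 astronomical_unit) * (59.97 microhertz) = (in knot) 4.264e+06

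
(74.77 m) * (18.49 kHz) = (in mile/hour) 3.093e+06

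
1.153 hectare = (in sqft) 1.241e+05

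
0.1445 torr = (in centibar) 0.01927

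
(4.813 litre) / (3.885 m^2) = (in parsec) 4.015e-20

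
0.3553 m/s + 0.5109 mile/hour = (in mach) 0.001714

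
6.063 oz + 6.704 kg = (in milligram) 6.876e+06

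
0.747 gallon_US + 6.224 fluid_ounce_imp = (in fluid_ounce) 101.6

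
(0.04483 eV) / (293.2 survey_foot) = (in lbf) 1.807e-23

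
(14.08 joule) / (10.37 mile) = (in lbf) 0.0001897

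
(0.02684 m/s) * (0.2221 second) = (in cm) 0.5961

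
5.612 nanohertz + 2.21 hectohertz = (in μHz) 2.21e+08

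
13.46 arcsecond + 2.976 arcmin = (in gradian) 0.05927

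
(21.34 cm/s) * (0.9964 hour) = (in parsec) 2.481e-14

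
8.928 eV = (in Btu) 1.356e-21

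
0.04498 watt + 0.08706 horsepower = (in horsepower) 0.08712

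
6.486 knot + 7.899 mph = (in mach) 0.02017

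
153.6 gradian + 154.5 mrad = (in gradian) 163.4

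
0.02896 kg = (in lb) 0.06385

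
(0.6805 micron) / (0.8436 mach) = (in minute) 3.948e-11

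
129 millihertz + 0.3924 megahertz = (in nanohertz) 3.924e+14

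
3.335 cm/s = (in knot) 0.06483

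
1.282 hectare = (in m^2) 1.282e+04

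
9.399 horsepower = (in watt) 7009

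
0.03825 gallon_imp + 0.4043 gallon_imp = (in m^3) 0.002012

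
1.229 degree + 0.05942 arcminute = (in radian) 0.02147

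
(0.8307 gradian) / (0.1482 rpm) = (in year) 2.666e-08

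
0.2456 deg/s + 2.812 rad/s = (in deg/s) 161.4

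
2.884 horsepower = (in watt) 2151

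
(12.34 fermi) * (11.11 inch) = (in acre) 8.605e-19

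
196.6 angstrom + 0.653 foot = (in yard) 0.2177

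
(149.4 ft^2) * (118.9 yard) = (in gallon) 3.986e+05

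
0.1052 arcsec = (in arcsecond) 0.1052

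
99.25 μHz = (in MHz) 9.925e-11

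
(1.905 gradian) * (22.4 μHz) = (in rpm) 6.401e-06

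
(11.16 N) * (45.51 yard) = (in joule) 464.4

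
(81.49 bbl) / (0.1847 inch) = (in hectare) 0.2762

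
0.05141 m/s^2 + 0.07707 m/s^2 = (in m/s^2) 0.1285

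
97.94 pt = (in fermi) 3.455e+13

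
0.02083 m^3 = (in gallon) 5.503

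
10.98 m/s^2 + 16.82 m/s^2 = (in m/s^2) 27.8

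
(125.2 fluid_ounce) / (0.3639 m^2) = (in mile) 6.322e-06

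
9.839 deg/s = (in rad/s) 0.1717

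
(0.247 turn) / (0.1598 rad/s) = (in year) 3.08e-07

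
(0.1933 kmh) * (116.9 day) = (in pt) 1.537e+09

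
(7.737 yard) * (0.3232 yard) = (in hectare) 0.0002091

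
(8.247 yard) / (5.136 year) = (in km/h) 1.676e-07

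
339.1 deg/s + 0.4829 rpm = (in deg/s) 342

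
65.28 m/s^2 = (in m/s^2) 65.28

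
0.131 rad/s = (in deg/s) 7.506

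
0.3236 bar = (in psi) 4.693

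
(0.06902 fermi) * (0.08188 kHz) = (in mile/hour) 1.264e-14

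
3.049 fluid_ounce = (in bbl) 0.0005672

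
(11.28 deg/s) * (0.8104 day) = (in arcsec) 2.843e+09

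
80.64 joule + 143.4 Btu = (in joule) 1.514e+05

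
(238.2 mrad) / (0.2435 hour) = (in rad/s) 0.0002717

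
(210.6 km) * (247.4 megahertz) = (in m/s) 5.21e+13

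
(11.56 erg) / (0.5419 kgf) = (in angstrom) 2175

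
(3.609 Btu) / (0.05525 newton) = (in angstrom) 6.892e+14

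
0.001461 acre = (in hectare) 0.0005912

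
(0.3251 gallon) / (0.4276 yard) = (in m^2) 0.003147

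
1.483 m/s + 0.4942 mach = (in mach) 0.4986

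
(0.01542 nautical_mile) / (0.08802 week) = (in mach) 1.575e-06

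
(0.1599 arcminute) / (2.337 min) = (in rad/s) 3.317e-07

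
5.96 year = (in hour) 5.221e+04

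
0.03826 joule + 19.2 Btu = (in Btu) 19.2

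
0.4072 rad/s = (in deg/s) 23.33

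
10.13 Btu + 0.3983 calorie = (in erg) 1.069e+11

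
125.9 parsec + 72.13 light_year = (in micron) 4.567e+24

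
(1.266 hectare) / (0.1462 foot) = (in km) 284.1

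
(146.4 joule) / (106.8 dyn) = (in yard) 1.499e+05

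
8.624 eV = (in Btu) 1.31e-21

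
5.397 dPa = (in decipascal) 5.397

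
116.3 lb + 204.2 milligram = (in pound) 116.3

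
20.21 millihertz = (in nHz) 2.021e+07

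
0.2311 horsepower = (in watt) 172.3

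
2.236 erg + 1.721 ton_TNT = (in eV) 4.494e+28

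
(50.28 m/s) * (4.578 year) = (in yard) 7.939e+09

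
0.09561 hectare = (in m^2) 956.1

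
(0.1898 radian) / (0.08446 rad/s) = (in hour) 0.0006242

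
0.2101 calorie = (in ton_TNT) 2.101e-10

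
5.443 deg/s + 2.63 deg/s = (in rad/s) 0.1409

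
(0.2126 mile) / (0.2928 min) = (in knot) 37.86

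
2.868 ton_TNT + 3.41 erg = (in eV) 7.49e+28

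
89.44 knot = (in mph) 102.9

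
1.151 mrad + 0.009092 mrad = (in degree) 0.06647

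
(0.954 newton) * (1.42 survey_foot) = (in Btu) 0.0003914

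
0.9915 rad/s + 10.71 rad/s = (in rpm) 111.7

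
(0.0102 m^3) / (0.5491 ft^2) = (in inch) 7.872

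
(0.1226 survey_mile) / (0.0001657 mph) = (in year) 0.08446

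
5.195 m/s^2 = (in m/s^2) 5.195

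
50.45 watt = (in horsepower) 0.06765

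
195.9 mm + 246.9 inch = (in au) 4.323e-11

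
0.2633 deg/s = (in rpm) 0.04388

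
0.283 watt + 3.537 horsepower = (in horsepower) 3.537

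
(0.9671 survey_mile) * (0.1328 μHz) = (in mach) 6.07e-07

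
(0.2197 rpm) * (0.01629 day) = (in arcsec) 6.679e+06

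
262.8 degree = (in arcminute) 1.577e+04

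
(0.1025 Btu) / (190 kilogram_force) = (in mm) 58.04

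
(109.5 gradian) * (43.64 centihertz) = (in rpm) 7.168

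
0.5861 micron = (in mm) 0.0005861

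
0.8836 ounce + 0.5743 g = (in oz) 0.9039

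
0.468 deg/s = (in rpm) 0.078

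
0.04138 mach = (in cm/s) 1409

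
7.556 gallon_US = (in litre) 28.6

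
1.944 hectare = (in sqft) 2.093e+05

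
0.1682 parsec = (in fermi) 5.19e+30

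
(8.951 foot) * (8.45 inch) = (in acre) 0.0001447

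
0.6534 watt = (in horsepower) 0.0008762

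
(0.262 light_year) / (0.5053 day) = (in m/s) 5.678e+10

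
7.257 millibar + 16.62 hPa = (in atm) 0.02356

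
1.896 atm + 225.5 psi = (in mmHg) 1.31e+04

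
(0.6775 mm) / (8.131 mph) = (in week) 3.082e-10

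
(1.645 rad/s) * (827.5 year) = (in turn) 6.832e+09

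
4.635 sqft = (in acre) 0.0001064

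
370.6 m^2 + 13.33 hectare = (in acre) 33.03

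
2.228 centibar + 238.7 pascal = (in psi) 0.3578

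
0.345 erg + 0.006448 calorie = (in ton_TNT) 6.448e-12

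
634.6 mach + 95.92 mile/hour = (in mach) 634.7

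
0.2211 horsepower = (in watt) 164.9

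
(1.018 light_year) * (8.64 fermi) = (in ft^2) 895.7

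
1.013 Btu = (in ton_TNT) 2.554e-07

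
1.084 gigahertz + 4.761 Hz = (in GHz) 1.084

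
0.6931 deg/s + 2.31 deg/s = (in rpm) 0.5005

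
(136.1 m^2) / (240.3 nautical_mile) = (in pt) 0.8669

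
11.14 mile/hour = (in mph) 11.14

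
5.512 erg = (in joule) 5.512e-07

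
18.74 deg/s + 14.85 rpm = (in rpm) 17.97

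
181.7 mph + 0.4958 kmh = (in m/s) 81.36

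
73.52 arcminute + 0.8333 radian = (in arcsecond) 1.763e+05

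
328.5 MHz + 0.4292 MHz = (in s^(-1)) 3.289e+08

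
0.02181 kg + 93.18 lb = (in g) 4.229e+04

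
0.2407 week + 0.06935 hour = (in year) 0.004624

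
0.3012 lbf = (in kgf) 0.1366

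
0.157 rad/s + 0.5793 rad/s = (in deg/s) 42.19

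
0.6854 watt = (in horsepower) 0.0009191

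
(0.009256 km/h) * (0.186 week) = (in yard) 316.3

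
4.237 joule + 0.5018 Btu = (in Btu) 0.5058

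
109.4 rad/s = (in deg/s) 6268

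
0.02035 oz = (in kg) 0.0005769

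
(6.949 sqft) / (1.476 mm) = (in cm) 4.374e+04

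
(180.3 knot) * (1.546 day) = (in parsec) 4.015e-10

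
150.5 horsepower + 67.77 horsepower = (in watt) 1.628e+05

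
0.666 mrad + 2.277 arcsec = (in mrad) 0.677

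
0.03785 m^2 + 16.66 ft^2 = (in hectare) 0.0001586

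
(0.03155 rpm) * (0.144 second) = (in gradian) 0.03029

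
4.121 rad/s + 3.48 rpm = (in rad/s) 4.485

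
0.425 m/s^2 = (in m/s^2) 0.425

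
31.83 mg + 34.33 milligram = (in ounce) 0.002334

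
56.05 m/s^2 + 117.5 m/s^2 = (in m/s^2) 173.6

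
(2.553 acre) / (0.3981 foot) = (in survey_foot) 2.793e+05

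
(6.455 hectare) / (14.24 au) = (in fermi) 3.03e+07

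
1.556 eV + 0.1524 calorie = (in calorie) 0.1524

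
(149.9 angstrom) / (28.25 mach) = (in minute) 2.597e-14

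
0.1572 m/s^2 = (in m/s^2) 0.1572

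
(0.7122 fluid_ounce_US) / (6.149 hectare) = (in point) 9.71e-07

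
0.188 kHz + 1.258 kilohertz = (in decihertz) 1.446e+04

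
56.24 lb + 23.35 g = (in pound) 56.29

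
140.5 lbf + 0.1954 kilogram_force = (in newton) 626.9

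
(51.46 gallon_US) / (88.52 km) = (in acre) 5.438e-10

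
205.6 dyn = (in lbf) 0.0004622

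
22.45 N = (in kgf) 2.289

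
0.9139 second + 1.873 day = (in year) 0.005132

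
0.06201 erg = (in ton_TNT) 1.482e-18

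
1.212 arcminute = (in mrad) 0.3526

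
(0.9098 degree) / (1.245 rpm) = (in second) 0.1218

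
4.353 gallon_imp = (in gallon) 5.228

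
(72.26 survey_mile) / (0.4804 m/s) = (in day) 2.802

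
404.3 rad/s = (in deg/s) 2.316e+04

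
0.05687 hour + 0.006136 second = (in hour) 0.05687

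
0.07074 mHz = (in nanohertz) 7.074e+04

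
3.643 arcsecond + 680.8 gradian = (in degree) 612.7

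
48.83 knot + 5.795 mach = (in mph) 4470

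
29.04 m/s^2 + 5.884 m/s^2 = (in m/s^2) 34.92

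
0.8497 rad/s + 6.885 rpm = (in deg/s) 89.99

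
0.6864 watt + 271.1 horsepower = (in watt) 2.022e+05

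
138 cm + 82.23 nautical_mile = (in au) 1.018e-06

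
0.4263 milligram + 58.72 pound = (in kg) 26.63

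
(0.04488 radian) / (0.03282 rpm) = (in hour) 0.003627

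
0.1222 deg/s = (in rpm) 0.02037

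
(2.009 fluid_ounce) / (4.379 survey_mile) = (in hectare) 8.431e-13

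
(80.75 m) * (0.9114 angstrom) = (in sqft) 7.922e-08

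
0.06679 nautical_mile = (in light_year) 1.307e-14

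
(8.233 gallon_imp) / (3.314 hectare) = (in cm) 0.0001129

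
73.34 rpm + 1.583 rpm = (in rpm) 74.92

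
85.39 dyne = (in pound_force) 0.000192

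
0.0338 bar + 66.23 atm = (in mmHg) 5.036e+04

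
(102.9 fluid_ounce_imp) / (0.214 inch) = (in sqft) 5.79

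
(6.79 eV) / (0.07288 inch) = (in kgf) 5.993e-17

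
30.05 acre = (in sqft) 1.309e+06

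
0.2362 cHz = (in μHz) 2362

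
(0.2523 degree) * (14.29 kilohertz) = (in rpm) 600.9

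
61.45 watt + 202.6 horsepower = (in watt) 1.511e+05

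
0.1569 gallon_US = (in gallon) 0.1569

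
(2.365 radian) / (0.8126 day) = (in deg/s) 0.00193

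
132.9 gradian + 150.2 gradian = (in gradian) 283.1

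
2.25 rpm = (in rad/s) 0.2356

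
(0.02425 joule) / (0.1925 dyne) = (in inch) 4.96e+05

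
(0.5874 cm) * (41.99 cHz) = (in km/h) 0.008879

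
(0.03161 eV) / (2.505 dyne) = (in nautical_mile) 1.092e-19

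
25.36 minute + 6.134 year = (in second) 1.934e+08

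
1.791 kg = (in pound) 3.948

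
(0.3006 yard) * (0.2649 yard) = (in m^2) 0.06658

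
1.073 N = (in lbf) 0.2412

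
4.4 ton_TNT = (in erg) 1.841e+17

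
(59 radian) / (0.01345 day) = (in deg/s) 2.909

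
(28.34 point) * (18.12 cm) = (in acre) 4.477e-07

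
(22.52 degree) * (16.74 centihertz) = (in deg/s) 3.77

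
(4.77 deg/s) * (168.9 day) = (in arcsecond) 2.506e+11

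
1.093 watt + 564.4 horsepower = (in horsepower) 564.4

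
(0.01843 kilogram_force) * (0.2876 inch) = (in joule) 0.00132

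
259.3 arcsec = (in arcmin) 4.322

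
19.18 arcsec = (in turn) 1.48e-05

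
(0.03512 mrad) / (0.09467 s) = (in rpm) 0.003543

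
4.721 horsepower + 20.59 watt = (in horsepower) 4.749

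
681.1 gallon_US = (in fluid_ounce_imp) 9.074e+04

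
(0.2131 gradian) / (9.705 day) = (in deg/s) 2.287e-07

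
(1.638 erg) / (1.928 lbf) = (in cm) 1.91e-06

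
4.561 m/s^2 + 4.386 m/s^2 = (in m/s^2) 8.947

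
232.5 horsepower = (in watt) 1.734e+05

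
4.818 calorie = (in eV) 1.258e+20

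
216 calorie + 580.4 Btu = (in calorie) 1.466e+05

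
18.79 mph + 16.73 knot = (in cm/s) 1701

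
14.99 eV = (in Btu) 2.276e-21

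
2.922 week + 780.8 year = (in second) 2.463e+10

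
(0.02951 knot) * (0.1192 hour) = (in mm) 6515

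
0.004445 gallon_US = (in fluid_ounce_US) 0.569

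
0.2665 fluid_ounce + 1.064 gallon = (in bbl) 0.02538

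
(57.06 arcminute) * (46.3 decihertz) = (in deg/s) 4.403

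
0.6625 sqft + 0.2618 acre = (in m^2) 1060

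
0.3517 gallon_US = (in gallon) 0.3517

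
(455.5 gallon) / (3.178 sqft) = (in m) 5.84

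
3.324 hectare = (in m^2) 3.324e+04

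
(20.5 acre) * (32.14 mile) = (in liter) 4.291e+12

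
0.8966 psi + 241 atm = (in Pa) 2.443e+07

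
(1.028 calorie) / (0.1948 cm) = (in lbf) 496.4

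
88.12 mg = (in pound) 0.0001943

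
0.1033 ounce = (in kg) 0.002929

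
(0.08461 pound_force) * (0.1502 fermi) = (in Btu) 5.358e-20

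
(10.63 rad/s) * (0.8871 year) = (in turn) 4.733e+07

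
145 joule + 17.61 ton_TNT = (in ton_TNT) 17.61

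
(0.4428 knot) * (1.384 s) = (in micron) 3.153e+05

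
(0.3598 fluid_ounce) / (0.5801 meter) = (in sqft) 0.0001974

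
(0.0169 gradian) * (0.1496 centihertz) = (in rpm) 3.792e-06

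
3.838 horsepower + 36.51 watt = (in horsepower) 3.887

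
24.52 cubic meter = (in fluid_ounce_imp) 8.63e+05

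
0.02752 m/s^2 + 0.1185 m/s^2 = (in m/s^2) 0.146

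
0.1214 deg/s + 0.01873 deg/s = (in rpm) 0.02336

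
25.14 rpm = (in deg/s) 150.8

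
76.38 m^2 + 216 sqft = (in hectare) 0.009645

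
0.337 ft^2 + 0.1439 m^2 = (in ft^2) 1.886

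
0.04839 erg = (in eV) 3.02e+10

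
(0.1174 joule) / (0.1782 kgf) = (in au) 4.491e-13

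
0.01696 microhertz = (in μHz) 0.01696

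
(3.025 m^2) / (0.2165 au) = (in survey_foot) 3.064e-10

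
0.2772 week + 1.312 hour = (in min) 2873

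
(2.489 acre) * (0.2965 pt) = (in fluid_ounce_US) 3.563e+04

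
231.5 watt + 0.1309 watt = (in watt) 231.6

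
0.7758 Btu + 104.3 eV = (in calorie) 195.6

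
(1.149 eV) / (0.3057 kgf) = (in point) 1.741e-16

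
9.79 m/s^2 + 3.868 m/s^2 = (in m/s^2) 13.66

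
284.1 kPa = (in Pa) 2.841e+05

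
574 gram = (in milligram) 5.74e+05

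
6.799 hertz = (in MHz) 6.799e-06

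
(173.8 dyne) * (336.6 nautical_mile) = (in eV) 6.762e+21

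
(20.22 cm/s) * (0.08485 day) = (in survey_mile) 0.9211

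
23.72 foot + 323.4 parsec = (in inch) 3.929e+20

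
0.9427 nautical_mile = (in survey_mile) 1.085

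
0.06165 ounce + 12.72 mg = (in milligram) 1760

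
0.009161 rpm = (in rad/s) 0.0009593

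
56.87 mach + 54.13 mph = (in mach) 56.94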